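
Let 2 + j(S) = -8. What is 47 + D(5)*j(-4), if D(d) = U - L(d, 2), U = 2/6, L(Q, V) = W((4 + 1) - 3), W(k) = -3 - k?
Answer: -19/3 ≈ -6.3333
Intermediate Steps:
j(S) = -10 (j(S) = -2 - 8 = -10)
L(Q, V) = -5 (L(Q, V) = -3 - ((4 + 1) - 3) = -3 - (5 - 3) = -3 - 1*2 = -3 - 2 = -5)
U = ⅓ (U = 2*(⅙) = ⅓ ≈ 0.33333)
D(d) = 16/3 (D(d) = ⅓ - 1*(-5) = ⅓ + 5 = 16/3)
47 + D(5)*j(-4) = 47 + (16/3)*(-10) = 47 - 160/3 = -19/3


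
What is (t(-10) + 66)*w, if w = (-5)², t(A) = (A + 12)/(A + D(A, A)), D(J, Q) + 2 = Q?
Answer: 18125/11 ≈ 1647.7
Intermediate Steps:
D(J, Q) = -2 + Q
t(A) = (12 + A)/(-2 + 2*A) (t(A) = (A + 12)/(A + (-2 + A)) = (12 + A)/(-2 + 2*A))
w = 25
(t(-10) + 66)*w = ((12 - 10)/(2*(-1 - 10)) + 66)*25 = ((½)*2/(-11) + 66)*25 = ((½)*(-1/11)*2 + 66)*25 = (-1/11 + 66)*25 = (725/11)*25 = 18125/11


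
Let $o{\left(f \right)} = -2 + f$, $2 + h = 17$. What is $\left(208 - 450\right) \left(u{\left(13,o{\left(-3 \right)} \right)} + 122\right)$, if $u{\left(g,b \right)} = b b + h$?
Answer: $-39204$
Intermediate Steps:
$h = 15$ ($h = -2 + 17 = 15$)
$u{\left(g,b \right)} = 15 + b^{2}$ ($u{\left(g,b \right)} = b b + 15 = b^{2} + 15 = 15 + b^{2}$)
$\left(208 - 450\right) \left(u{\left(13,o{\left(-3 \right)} \right)} + 122\right) = \left(208 - 450\right) \left(\left(15 + \left(-2 - 3\right)^{2}\right) + 122\right) = - 242 \left(\left(15 + \left(-5\right)^{2}\right) + 122\right) = - 242 \left(\left(15 + 25\right) + 122\right) = - 242 \left(40 + 122\right) = \left(-242\right) 162 = -39204$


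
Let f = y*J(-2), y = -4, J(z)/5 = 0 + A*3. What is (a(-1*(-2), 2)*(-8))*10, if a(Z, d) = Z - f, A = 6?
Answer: -28960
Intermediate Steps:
J(z) = 90 (J(z) = 5*(0 + 6*3) = 5*(0 + 18) = 5*18 = 90)
f = -360 (f = -4*90 = -360)
a(Z, d) = 360 + Z (a(Z, d) = Z - 1*(-360) = Z + 360 = 360 + Z)
(a(-1*(-2), 2)*(-8))*10 = ((360 - 1*(-2))*(-8))*10 = ((360 + 2)*(-8))*10 = (362*(-8))*10 = -2896*10 = -28960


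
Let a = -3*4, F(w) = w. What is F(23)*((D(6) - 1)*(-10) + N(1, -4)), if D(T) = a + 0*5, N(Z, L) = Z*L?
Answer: 2898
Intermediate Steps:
a = -12
N(Z, L) = L*Z
D(T) = -12 (D(T) = -12 + 0*5 = -12 + 0 = -12)
F(23)*((D(6) - 1)*(-10) + N(1, -4)) = 23*((-12 - 1)*(-10) - 4*1) = 23*(-13*(-10) - 4) = 23*(130 - 4) = 23*126 = 2898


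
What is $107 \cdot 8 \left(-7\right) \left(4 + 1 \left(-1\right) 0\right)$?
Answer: $-23968$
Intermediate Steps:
$107 \cdot 8 \left(-7\right) \left(4 + 1 \left(-1\right) 0\right) = 107 \left(- 56 \left(4 - 0\right)\right) = 107 \left(- 56 \left(4 + 0\right)\right) = 107 \left(\left(-56\right) 4\right) = 107 \left(-224\right) = -23968$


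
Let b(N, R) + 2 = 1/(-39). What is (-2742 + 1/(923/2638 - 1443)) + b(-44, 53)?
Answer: -31328913613/11417133 ≈ -2744.0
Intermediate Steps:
b(N, R) = -79/39 (b(N, R) = -2 + 1/(-39) = -2 - 1/39 = -79/39)
(-2742 + 1/(923/2638 - 1443)) + b(-44, 53) = (-2742 + 1/(923/2638 - 1443)) - 79/39 = (-2742 + 1/(-3805711/2638)) - 79/39 = (-2742 - 2638/3805711) - 79/39 = -10435262200/3805711 - 79/39 = -31328913613/11417133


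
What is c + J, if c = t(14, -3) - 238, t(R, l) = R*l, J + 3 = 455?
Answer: 172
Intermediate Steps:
J = 452 (J = -3 + 455 = 452)
c = -280 (c = 14*(-3) - 238 = -42 - 238 = -280)
c + J = -280 + 452 = 172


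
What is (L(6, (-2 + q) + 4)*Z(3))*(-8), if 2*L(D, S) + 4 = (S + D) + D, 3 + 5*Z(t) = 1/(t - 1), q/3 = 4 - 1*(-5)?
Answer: 74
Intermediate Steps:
q = 27 (q = 3*(4 - 1*(-5)) = 3*(4 + 5) = 3*9 = 27)
Z(t) = -⅗ + 1/(5*(-1 + t)) (Z(t) = -⅗ + 1/(5*(t - 1)) = -⅗ + 1/(5*(-1 + t)))
L(D, S) = -2 + D + S/2 (L(D, S) = -2 + ((S + D) + D)/2 = -2 + ((D + S) + D)/2 = -2 + (S + 2*D)/2 = -2 + (D + S/2) = -2 + D + S/2)
(L(6, (-2 + q) + 4)*Z(3))*(-8) = ((-2 + 6 + ((-2 + 27) + 4)/2)*((4 - 3*3)/(5*(-1 + 3))))*(-8) = ((-2 + 6 + (25 + 4)/2)*((⅕)*(4 - 9)/2))*(-8) = ((-2 + 6 + (½)*29)*((⅕)*(½)*(-5)))*(-8) = ((-2 + 6 + 29/2)*(-½))*(-8) = ((37/2)*(-½))*(-8) = -37/4*(-8) = 74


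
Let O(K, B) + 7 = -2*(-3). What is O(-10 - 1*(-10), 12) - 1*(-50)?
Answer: 49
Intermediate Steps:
O(K, B) = -1 (O(K, B) = -7 - 2*(-3) = -7 + 6 = -1)
O(-10 - 1*(-10), 12) - 1*(-50) = -1 - 1*(-50) = -1 + 50 = 49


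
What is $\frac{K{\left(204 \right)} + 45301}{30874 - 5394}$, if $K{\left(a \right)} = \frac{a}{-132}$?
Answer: $\frac{249147}{140140} \approx 1.7778$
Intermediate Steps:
$K{\left(a \right)} = - \frac{a}{132}$ ($K{\left(a \right)} = a \left(- \frac{1}{132}\right) = - \frac{a}{132}$)
$\frac{K{\left(204 \right)} + 45301}{30874 - 5394} = \frac{\left(- \frac{1}{132}\right) 204 + 45301}{30874 - 5394} = \frac{- \frac{17}{11} + 45301}{25480} = \frac{498294}{11} \cdot \frac{1}{25480} = \frac{249147}{140140}$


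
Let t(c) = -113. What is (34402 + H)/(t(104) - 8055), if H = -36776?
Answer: 1187/4084 ≈ 0.29065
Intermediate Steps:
(34402 + H)/(t(104) - 8055) = (34402 - 36776)/(-113 - 8055) = -2374/(-8168) = -2374*(-1/8168) = 1187/4084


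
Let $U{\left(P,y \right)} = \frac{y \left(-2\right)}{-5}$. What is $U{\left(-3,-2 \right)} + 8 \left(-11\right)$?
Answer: $- \frac{444}{5} \approx -88.8$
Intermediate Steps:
$U{\left(P,y \right)} = \frac{2 y}{5}$ ($U{\left(P,y \right)} = - 2 y \left(- \frac{1}{5}\right) = \frac{2 y}{5}$)
$U{\left(-3,-2 \right)} + 8 \left(-11\right) = \frac{2}{5} \left(-2\right) + 8 \left(-11\right) = - \frac{4}{5} - 88 = - \frac{444}{5}$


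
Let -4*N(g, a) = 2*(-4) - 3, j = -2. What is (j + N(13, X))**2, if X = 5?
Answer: 9/16 ≈ 0.56250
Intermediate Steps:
N(g, a) = 11/4 (N(g, a) = -(2*(-4) - 3)/4 = -(-8 - 3)/4 = -1/4*(-11) = 11/4)
(j + N(13, X))**2 = (-2 + 11/4)**2 = (3/4)**2 = 9/16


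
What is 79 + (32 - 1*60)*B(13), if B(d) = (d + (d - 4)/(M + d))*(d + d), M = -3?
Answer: -50201/5 ≈ -10040.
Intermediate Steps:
B(d) = 2*d*(d + (-4 + d)/(-3 + d)) (B(d) = (d + (d - 4)/(-3 + d))*(d + d) = (d + (-4 + d)/(-3 + d))*(2*d) = 2*d*(d + (-4 + d)/(-3 + d)))
79 + (32 - 1*60)*B(13) = 79 + (32 - 1*60)*(2*13*(-4 + 13**2 - 2*13)/(-3 + 13)) = 79 + (32 - 60)*(2*13*(-4 + 169 - 26)/10) = 79 - 56*13*139/10 = 79 - 28*1807/5 = 79 - 50596/5 = -50201/5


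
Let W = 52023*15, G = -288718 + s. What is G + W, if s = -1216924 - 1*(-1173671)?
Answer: 448374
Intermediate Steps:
s = -43253 (s = -1216924 + 1173671 = -43253)
G = -331971 (G = -288718 - 43253 = -331971)
W = 780345
G + W = -331971 + 780345 = 448374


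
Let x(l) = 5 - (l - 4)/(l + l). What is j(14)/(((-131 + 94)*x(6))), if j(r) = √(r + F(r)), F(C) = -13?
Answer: -6/1073 ≈ -0.0055918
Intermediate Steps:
x(l) = 5 - (-4 + l)/(2*l)
j(r) = √(-13 + r) (j(r) = √(r - 13) = √(-13 + r))
j(14)/(((-131 + 94)*x(6))) = √(-13 + 14)/(((-131 + 94)*(9/2 + 2/6))) = √1/((-37*(9/2 + 2*(⅙)))) = 1/(-37*(9/2 + ⅓)) = 1/(-37*29/6) = 1/(-1073/6) = 1*(-6/1073) = -6/1073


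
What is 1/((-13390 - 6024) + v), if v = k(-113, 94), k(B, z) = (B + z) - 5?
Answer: -1/19438 ≈ -5.1446e-5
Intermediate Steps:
k(B, z) = -5 + B + z
v = -24 (v = -5 - 113 + 94 = -24)
1/((-13390 - 6024) + v) = 1/((-13390 - 6024) - 24) = 1/(-19414 - 24) = 1/(-19438) = -1/19438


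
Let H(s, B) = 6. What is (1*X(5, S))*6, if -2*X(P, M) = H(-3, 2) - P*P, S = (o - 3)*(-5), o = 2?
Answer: 57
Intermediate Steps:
S = 5 (S = (2 - 3)*(-5) = -1*(-5) = 5)
X(P, M) = -3 + P²/2 (X(P, M) = -(6 - P*P)/2 = -(6 - P²)/2 = -3 + P²/2)
(1*X(5, S))*6 = (1*(-3 + (½)*5²))*6 = (1*(-3 + (½)*25))*6 = (1*(-3 + 25/2))*6 = (1*(19/2))*6 = (19/2)*6 = 57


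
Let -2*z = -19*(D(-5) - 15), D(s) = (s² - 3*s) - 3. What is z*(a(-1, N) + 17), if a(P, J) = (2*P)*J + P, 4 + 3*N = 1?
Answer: 3762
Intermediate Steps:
N = -1 (N = -4/3 + (⅓)*1 = -4/3 + ⅓ = -1)
D(s) = -3 + s² - 3*s
a(P, J) = P + 2*J*P (a(P, J) = 2*J*P + P = P + 2*J*P)
z = 209 (z = -(-19)*((-3 + (-5)² - 3*(-5)) - 15)/2 = -(-19)*((-3 + 25 + 15) - 15)/2 = -(-19)*(37 - 15)/2 = -(-19)*22/2 = -½*(-418) = 209)
z*(a(-1, N) + 17) = 209*(-(1 + 2*(-1)) + 17) = 209*(-(1 - 2) + 17) = 209*(-1*(-1) + 17) = 209*(1 + 17) = 209*18 = 3762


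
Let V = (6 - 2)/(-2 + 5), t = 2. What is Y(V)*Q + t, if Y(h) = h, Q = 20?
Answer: 86/3 ≈ 28.667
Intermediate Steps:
V = 4/3 ≈ 1.3333
Y(V)*Q + t = (4/3)*20 + 2 = 80/3 + 2 = 86/3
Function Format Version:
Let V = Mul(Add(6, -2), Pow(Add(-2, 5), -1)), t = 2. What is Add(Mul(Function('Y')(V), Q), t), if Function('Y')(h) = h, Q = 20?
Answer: Rational(86, 3) ≈ 28.667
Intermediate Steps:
V = Rational(4, 3) (V = Mul(4, Pow(3, -1)) = Mul(4, Rational(1, 3)) = Rational(4, 3) ≈ 1.3333)
Add(Mul(Function('Y')(V), Q), t) = Add(Mul(Rational(4, 3), 20), 2) = Add(Rational(80, 3), 2) = Rational(86, 3)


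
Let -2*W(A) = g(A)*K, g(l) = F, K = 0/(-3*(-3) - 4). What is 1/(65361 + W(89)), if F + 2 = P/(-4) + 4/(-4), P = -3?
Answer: 1/65361 ≈ 1.5300e-5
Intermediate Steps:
K = 0 (K = 0/(9 - 4) = 0/5 = 0*(⅕) = 0)
F = -9/4 (F = -2 + (-3/(-4) + 4/(-4)) = -2 + (-3*(-¼) + 4*(-¼)) = -2 + (¾ - 1) = -2 - ¼ = -9/4 ≈ -2.2500)
g(l) = -9/4
W(A) = 0 (W(A) = -(-9)*0/8 = -½*0 = 0)
1/(65361 + W(89)) = 1/(65361 + 0) = 1/65361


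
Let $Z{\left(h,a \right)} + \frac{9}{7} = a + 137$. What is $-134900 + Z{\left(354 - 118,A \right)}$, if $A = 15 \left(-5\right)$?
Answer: $- \frac{943875}{7} \approx -1.3484 \cdot 10^{5}$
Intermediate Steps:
$A = -75$
$Z{\left(h,a \right)} = \frac{950}{7} + a$ ($Z{\left(h,a \right)} = - \frac{9}{7} + \left(a + 137\right) = - \frac{9}{7} + \left(137 + a\right) = \frac{950}{7} + a$)
$-134900 + Z{\left(354 - 118,A \right)} = -134900 + \left(\frac{950}{7} - 75\right) = -134900 + \frac{425}{7} = - \frac{943875}{7}$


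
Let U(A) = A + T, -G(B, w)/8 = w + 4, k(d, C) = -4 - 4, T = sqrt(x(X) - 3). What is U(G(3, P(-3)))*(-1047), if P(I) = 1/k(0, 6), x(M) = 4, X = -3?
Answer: 31410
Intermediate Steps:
T = 1 (T = sqrt(4 - 3) = sqrt(1) = 1)
k(d, C) = -8
P(I) = -1/8 (P(I) = 1/(-8) = -1/8)
G(B, w) = -32 - 8*w (G(B, w) = -8*(w + 4) = -8*(4 + w) = -32 - 8*w)
U(A) = 1 + A (U(A) = A + 1 = 1 + A)
U(G(3, P(-3)))*(-1047) = (1 + (-32 - 8*(-1/8)))*(-1047) = (1 + (-32 + 1))*(-1047) = (1 - 31)*(-1047) = -30*(-1047) = 31410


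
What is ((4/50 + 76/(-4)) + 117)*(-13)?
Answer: -31876/25 ≈ -1275.0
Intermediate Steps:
((4/50 + 76/(-4)) + 117)*(-13) = ((4*(1/50) + 76*(-¼)) + 117)*(-13) = ((2/25 - 19) + 117)*(-13) = (-473/25 + 117)*(-13) = (2452/25)*(-13) = -31876/25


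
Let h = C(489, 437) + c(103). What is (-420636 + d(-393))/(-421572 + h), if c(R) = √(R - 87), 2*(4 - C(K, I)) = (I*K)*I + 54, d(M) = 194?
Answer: 76444/8566093 ≈ 0.0089240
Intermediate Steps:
C(K, I) = -23 - K*I²/2 (C(K, I) = 4 - ((I*K)*I + 54)/2 = 4 - (K*I² + 54)/2 = 4 - (54 + K*I²)/2 = 4 + (-27 - K*I²/2) = -23 - K*I²/2)
c(R) = √(-87 + R)
h = -93383879/2 (h = (-23 - ½*489*437²) + √(-87 + 103) = (-23 - ½*489*190969) + √16 = (-23 - 93383841/2) + 4 = -93383887/2 + 4 = -93383879/2 ≈ -4.6692e+7)
(-420636 + d(-393))/(-421572 + h) = (-420636 + 194)/(-421572 - 93383879/2) = -420442/(-94227023/2) = -420442*(-2/94227023) = 76444/8566093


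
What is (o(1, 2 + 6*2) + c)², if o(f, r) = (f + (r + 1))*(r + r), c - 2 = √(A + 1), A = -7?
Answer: (450 + I*√6)² ≈ 2.0249e+5 + 2205.0*I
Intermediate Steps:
c = 2 + I*√6 (c = 2 + √(-7 + 1) = 2 + √(-6) = 2 + I*√6 ≈ 2.0 + 2.4495*I)
o(f, r) = 2*r*(1 + f + r) (o(f, r) = (f + (1 + r))*(2*r) = (1 + f + r)*(2*r) = 2*r*(1 + f + r))
(o(1, 2 + 6*2) + c)² = (2*(2 + 6*2)*(1 + 1 + (2 + 6*2)) + (2 + I*√6))² = (2*(2 + 12)*(1 + 1 + (2 + 12)) + (2 + I*√6))² = (2*14*(1 + 1 + 14) + (2 + I*√6))² = (2*14*16 + (2 + I*√6))² = (448 + (2 + I*√6))² = (450 + I*√6)²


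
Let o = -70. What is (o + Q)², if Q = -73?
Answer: 20449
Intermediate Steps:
(o + Q)² = (-70 - 73)² = (-143)² = 20449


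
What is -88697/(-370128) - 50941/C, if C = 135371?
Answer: -6847688861/50104597488 ≈ -0.13667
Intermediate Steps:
-88697/(-370128) - 50941/C = -88697/(-370128) - 50941/135371 = -88697*(-1/370128) - 50941*1/135371 = 88697/370128 - 50941/135371 = -6847688861/50104597488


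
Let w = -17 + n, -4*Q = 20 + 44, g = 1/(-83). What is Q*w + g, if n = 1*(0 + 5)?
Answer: 15935/83 ≈ 191.99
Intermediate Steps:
g = -1/83 ≈ -0.012048
Q = -16 (Q = -(20 + 44)/4 = -¼*64 = -16)
n = 5 (n = 1*5 = 5)
w = -12 (w = -17 + 5 = -12)
Q*w + g = -16*(-12) - 1/83 = 192 - 1/83 = 15935/83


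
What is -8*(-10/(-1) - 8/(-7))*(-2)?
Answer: 1248/7 ≈ 178.29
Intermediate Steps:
-8*(-10/(-1) - 8/(-7))*(-2) = -8*(-10*(-1) - 8*(-⅐))*(-2) = -8*(10 + 8/7)*(-2) = -8*78/7*(-2) = -624/7*(-2) = 1248/7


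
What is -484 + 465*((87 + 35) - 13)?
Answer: 50201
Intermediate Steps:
-484 + 465*((87 + 35) - 13) = -484 + 465*(122 - 13) = -484 + 465*109 = -484 + 50685 = 50201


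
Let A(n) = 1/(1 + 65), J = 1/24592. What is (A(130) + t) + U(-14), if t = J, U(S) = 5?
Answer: 4070009/811536 ≈ 5.0152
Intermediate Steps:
J = 1/24592 ≈ 4.0664e-5
A(n) = 1/66
t = 1/24592 ≈ 4.0664e-5
(A(130) + t) + U(-14) = (1/66 + 1/24592) + 5 = 12329/811536 + 5 = 4070009/811536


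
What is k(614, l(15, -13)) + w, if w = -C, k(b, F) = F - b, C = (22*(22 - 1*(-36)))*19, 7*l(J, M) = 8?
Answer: -173998/7 ≈ -24857.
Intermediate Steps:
l(J, M) = 8/7 (l(J, M) = (⅐)*8 = 8/7)
C = 24244 (C = (22*(22 + 36))*19 = (22*58)*19 = 1276*19 = 24244)
w = -24244 (w = -1*24244 = -24244)
k(614, l(15, -13)) + w = (8/7 - 1*614) - 24244 = (8/7 - 614) - 24244 = -4290/7 - 24244 = -173998/7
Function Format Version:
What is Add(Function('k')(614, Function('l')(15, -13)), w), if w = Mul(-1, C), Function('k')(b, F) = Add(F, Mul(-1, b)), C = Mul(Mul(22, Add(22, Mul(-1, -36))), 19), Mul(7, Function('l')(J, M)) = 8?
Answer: Rational(-173998, 7) ≈ -24857.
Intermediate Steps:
Function('l')(J, M) = Rational(8, 7) (Function('l')(J, M) = Mul(Rational(1, 7), 8) = Rational(8, 7))
C = 24244 (C = Mul(Mul(22, Add(22, 36)), 19) = Mul(Mul(22, 58), 19) = Mul(1276, 19) = 24244)
w = -24244 (w = Mul(-1, 24244) = -24244)
Add(Function('k')(614, Function('l')(15, -13)), w) = Add(Add(Rational(8, 7), Mul(-1, 614)), -24244) = Add(Add(Rational(8, 7), -614), -24244) = Add(Rational(-4290, 7), -24244) = Rational(-173998, 7)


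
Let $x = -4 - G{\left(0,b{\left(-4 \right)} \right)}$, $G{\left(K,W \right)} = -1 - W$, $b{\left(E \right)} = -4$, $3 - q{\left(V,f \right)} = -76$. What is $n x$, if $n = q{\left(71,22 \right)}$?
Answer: $-553$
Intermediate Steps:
$q{\left(V,f \right)} = 79$ ($q{\left(V,f \right)} = 3 - -76 = 3 + 76 = 79$)
$n = 79$
$x = -7$ ($x = -4 - \left(-1 - -4\right) = -4 - \left(-1 + 4\right) = -4 - 3 = -7$)
$n x = 79 \left(-7\right) = -553$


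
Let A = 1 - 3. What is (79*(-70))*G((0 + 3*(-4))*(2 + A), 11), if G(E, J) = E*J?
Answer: 0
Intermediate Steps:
A = -2
(79*(-70))*G((0 + 3*(-4))*(2 + A), 11) = (79*(-70))*(((0 + 3*(-4))*(2 - 2))*11) = -5530*(0 - 12)*0*11 = -5530*(-12*0)*11 = -0*11 = -5530*0 = 0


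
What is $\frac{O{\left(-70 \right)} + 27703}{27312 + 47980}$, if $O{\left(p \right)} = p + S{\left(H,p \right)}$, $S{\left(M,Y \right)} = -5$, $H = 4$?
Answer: $\frac{6907}{18823} \approx 0.36694$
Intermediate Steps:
$O{\left(p \right)} = -5 + p$ ($O{\left(p \right)} = p - 5 = -5 + p$)
$\frac{O{\left(-70 \right)} + 27703}{27312 + 47980} = \frac{\left(-5 - 70\right) + 27703}{27312 + 47980} = \frac{-75 + 27703}{75292} = 27628 \cdot \frac{1}{75292} = \frac{6907}{18823}$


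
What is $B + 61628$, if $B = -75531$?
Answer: $-13903$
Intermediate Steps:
$B + 61628 = -75531 + 61628 = -13903$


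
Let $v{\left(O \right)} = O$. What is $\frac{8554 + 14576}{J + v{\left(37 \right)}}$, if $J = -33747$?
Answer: $- \frac{2313}{3371} \approx -0.68615$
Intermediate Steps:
$\frac{8554 + 14576}{J + v{\left(37 \right)}} = \frac{8554 + 14576}{-33747 + 37} = \frac{23130}{-33710} = 23130 \left(- \frac{1}{33710}\right) = - \frac{2313}{3371}$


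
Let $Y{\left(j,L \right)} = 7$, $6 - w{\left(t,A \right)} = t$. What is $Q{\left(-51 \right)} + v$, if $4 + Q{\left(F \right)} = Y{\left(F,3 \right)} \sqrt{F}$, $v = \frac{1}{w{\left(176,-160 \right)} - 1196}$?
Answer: $- \frac{5465}{1366} + 7 i \sqrt{51} \approx -4.0007 + 49.99 i$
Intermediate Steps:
$w{\left(t,A \right)} = 6 - t$
$v = - \frac{1}{1366}$ ($v = \frac{1}{\left(6 - 176\right) - 1196} = \frac{1}{-170 - 1196} = \frac{1}{-1366} = - \frac{1}{1366} \approx -0.00073206$)
$Q{\left(F \right)} = -4 + 7 \sqrt{F}$
$Q{\left(-51 \right)} + v = \left(-4 + 7 \sqrt{-51}\right) - \frac{1}{1366} = \left(-4 + 7 i \sqrt{51}\right) - \frac{1}{1366} = - \frac{5465}{1366} + 7 i \sqrt{51}$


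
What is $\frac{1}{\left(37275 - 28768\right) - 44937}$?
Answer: $- \frac{1}{36430} \approx -2.745 \cdot 10^{-5}$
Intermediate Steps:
$\frac{1}{\left(37275 - 28768\right) - 44937} = \frac{1}{8507 - 44937} = \frac{1}{-36430} = - \frac{1}{36430}$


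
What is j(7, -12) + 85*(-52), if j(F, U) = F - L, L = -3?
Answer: -4410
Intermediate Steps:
j(F, U) = 3 + F (j(F, U) = F - 1*(-3) = F + 3 = 3 + F)
j(7, -12) + 85*(-52) = (3 + 7) + 85*(-52) = 10 - 4420 = -4410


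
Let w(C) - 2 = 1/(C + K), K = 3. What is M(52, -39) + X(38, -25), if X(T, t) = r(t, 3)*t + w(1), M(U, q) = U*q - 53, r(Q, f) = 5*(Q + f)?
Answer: 2685/4 ≈ 671.25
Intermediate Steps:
r(Q, f) = 5*Q + 5*f
w(C) = 2 + 1/(3 + C) (w(C) = 2 + 1/(C + 3) = 2 + 1/(3 + C))
M(U, q) = -53 + U*q
X(T, t) = 9/4 + t*(15 + 5*t) (X(T, t) = (5*t + 5*3)*t + (7 + 2*1)/(3 + 1) = (5*t + 15)*t + (7 + 2)/4 = (15 + 5*t)*t + (1/4)*9 = t*(15 + 5*t) + 9/4 = 9/4 + t*(15 + 5*t))
M(52, -39) + X(38, -25) = (-53 + 52*(-39)) + (9/4 + 5*(-25)*(3 - 25)) = (-53 - 2028) + (9/4 + 5*(-25)*(-22)) = -2081 + (9/4 + 2750) = -2081 + 11009/4 = 2685/4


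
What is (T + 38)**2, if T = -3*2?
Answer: 1024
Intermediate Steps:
T = -6
(T + 38)**2 = (-6 + 38)**2 = 32**2 = 1024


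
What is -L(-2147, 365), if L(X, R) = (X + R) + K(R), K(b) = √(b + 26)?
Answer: 1782 - √391 ≈ 1762.2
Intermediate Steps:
K(b) = √(26 + b)
L(X, R) = R + X + √(26 + R) (L(X, R) = (X + R) + √(26 + R) = (R + X) + √(26 + R) = R + X + √(26 + R))
-L(-2147, 365) = -(365 - 2147 + √(26 + 365)) = -(365 - 2147 + √391) = -(-1782 + √391) = 1782 - √391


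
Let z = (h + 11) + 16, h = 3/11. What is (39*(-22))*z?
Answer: -23400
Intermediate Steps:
h = 3/11 (h = 3*(1/11) = 3/11 ≈ 0.27273)
z = 300/11 (z = (3/11 + 11) + 16 = 124/11 + 16 = 300/11 ≈ 27.273)
(39*(-22))*z = (39*(-22))*(300/11) = -858*300/11 = -23400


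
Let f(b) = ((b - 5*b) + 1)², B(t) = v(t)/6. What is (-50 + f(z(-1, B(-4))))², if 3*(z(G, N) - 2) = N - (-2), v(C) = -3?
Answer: 961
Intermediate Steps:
B(t) = -½ (B(t) = -3/6 = -3*⅙ = -½)
z(G, N) = 8/3 + N/3 (z(G, N) = 2 + (N - (-2))/3 = 2 + (N - 1*(-2))/3 = 2 + (N + 2)/3 = 2 + (2 + N)/3 = 2 + (⅔ + N/3) = 8/3 + N/3)
f(b) = (1 - 4*b)² (f(b) = (-4*b + 1)² = (1 - 4*b)²)
(-50 + f(z(-1, B(-4))))² = (-50 + (-1 + 4*(8/3 + (⅓)*(-½)))²)² = (-50 + (-1 + 4*(8/3 - ⅙))²)² = (-50 + (-1 + 4*(5/2))²)² = (-50 + (-1 + 10)²)² = (-50 + 9²)² = (-50 + 81)² = 31² = 961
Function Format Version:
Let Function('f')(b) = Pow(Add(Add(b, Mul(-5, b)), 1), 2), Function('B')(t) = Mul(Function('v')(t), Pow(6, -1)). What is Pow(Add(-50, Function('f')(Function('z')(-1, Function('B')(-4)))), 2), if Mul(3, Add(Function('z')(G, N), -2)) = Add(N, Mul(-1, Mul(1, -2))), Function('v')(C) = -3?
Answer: 961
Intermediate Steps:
Function('B')(t) = Rational(-1, 2) (Function('B')(t) = Mul(-3, Pow(6, -1)) = Mul(-3, Rational(1, 6)) = Rational(-1, 2))
Function('z')(G, N) = Add(Rational(8, 3), Mul(Rational(1, 3), N)) (Function('z')(G, N) = Add(2, Mul(Rational(1, 3), Add(N, Mul(-1, Mul(1, -2))))) = Add(2, Mul(Rational(1, 3), Add(N, Mul(-1, -2)))) = Add(2, Mul(Rational(1, 3), Add(N, 2))) = Add(2, Mul(Rational(1, 3), Add(2, N))) = Add(2, Add(Rational(2, 3), Mul(Rational(1, 3), N))) = Add(Rational(8, 3), Mul(Rational(1, 3), N)))
Function('f')(b) = Pow(Add(1, Mul(-4, b)), 2) (Function('f')(b) = Pow(Add(Mul(-4, b), 1), 2) = Pow(Add(1, Mul(-4, b)), 2))
Pow(Add(-50, Function('f')(Function('z')(-1, Function('B')(-4)))), 2) = Pow(Add(-50, Pow(Add(-1, Mul(4, Add(Rational(8, 3), Mul(Rational(1, 3), Rational(-1, 2))))), 2)), 2) = Pow(Add(-50, Pow(Add(-1, Mul(4, Add(Rational(8, 3), Rational(-1, 6)))), 2)), 2) = Pow(Add(-50, Pow(Add(-1, Mul(4, Rational(5, 2))), 2)), 2) = Pow(Add(-50, Pow(Add(-1, 10), 2)), 2) = Pow(Add(-50, Pow(9, 2)), 2) = Pow(Add(-50, 81), 2) = Pow(31, 2) = 961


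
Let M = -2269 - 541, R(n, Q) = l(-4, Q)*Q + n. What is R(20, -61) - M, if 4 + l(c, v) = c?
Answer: 3318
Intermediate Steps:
l(c, v) = -4 + c
R(n, Q) = n - 8*Q (R(n, Q) = (-4 - 4)*Q + n = -8*Q + n = n - 8*Q)
M = -2810
R(20, -61) - M = (20 - 8*(-61)) - 1*(-2810) = (20 + 488) + 2810 = 508 + 2810 = 3318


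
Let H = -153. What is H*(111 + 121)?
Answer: -35496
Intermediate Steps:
H*(111 + 121) = -153*(111 + 121) = -153*232 = -35496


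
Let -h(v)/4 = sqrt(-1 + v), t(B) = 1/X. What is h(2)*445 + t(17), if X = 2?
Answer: -3559/2 ≈ -1779.5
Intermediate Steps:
t(B) = 1/2
h(v) = -4*sqrt(-1 + v)
h(2)*445 + t(17) = -4*sqrt(-1 + 2)*445 + 1/2 = -4*sqrt(1)*445 + 1/2 = -4*1*445 + 1/2 = -4*445 + 1/2 = -1780 + 1/2 = -3559/2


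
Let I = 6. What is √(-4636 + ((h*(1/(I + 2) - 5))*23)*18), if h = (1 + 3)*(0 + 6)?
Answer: I*√53074 ≈ 230.38*I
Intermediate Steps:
h = 24 (h = 4*6 = 24)
√(-4636 + ((h*(1/(I + 2) - 5))*23)*18) = √(-4636 + ((24*(1/(6 + 2) - 5))*23)*18) = √(-4636 + ((24*(1/8 - 5))*23)*18) = √(-4636 + ((24*(⅛ - 5))*23)*18) = √(-4636 + ((24*(-39/8))*23)*18) = √(-4636 - 117*23*18) = √(-4636 - 2691*18) = √(-4636 - 48438) = √(-53074) = I*√53074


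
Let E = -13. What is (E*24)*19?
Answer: -5928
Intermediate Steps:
(E*24)*19 = -13*24*19 = -312*19 = -5928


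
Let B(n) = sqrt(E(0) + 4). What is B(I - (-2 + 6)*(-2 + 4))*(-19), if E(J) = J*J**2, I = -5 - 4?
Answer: -38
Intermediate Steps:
I = -9
E(J) = J**3
B(n) = 2 (B(n) = sqrt(0**3 + 4) = sqrt(0 + 4) = sqrt(4) = 2)
B(I - (-2 + 6)*(-2 + 4))*(-19) = 2*(-19) = -38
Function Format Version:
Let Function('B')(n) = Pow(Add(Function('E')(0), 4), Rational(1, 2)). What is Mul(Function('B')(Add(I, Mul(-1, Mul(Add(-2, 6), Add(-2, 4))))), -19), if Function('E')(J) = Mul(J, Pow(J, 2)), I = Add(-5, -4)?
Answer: -38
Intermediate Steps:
I = -9
Function('E')(J) = Pow(J, 3)
Function('B')(n) = 2 (Function('B')(n) = Pow(Add(Pow(0, 3), 4), Rational(1, 2)) = Pow(Add(0, 4), Rational(1, 2)) = Pow(4, Rational(1, 2)) = 2)
Mul(Function('B')(Add(I, Mul(-1, Mul(Add(-2, 6), Add(-2, 4))))), -19) = Mul(2, -19) = -38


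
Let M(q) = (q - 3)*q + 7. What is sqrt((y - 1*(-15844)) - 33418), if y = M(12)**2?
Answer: I*sqrt(4349) ≈ 65.947*I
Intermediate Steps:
M(q) = 7 + q*(-3 + q) (M(q) = (-3 + q)*q + 7 = q*(-3 + q) + 7 = 7 + q*(-3 + q))
y = 13225 (y = (7 + 12**2 - 3*12)**2 = (7 + 144 - 36)**2 = 115**2 = 13225)
sqrt((y - 1*(-15844)) - 33418) = sqrt((13225 - 1*(-15844)) - 33418) = sqrt((13225 + 15844) - 33418) = sqrt(29069 - 33418) = sqrt(-4349) = I*sqrt(4349)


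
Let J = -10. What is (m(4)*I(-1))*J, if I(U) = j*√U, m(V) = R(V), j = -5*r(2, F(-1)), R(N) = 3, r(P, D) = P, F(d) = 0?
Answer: 300*I ≈ 300.0*I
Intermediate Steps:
j = -10 (j = -5*2 = -10)
m(V) = 3
I(U) = -10*√U
(m(4)*I(-1))*J = (3*(-10*I))*(-10) = -30*I*(-10) = 300*I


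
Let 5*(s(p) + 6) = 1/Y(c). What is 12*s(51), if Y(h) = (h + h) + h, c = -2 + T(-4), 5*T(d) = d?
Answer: -506/7 ≈ -72.286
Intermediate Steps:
T(d) = d/5
c = -14/5 (c = -2 + (⅕)*(-4) = -2 - ⅘ = -14/5 ≈ -2.8000)
Y(h) = 3*h (Y(h) = 2*h + h = 3*h)
s(p) = -253/42 (s(p) = -6 + 1/(5*((3*(-14/5)))) = -6 + 1/(5*(-42/5)) = -6 + (⅕)*(-5/42) = -6 - 1/42 = -253/42)
12*s(51) = 12*(-253/42) = -506/7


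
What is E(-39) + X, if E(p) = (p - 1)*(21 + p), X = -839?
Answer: -119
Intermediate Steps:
E(p) = (-1 + p)*(21 + p)
E(-39) + X = (-21 + (-39)**2 + 20*(-39)) - 839 = (-21 + 1521 - 780) - 839 = 720 - 839 = -119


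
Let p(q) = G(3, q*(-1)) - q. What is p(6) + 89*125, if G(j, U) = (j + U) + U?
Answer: 11110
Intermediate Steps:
G(j, U) = j + 2*U (G(j, U) = (U + j) + U = j + 2*U)
p(q) = 3 - 3*q (p(q) = (3 + 2*(q*(-1))) - q = (3 + 2*(-q)) - q = (3 - 2*q) - q = 3 - 3*q)
p(6) + 89*125 = (3 - 3*6) + 89*125 = (3 - 18) + 11125 = -15 + 11125 = 11110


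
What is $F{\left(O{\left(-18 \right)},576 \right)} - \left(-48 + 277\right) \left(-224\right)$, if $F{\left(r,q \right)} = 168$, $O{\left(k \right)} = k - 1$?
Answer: $51464$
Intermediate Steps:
$O{\left(k \right)} = -1 + k$
$F{\left(O{\left(-18 \right)},576 \right)} - \left(-48 + 277\right) \left(-224\right) = 168 - \left(-48 + 277\right) \left(-224\right) = 168 - 229 \left(-224\right) = 168 - -51296 = 168 + 51296 = 51464$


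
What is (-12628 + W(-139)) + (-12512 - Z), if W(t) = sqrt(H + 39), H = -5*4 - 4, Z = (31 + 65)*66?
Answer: -31476 + sqrt(15) ≈ -31472.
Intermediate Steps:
Z = 6336 (Z = 96*66 = 6336)
H = -24 (H = -20 - 4 = -24)
W(t) = sqrt(15) (W(t) = sqrt(-24 + 39) = sqrt(15))
(-12628 + W(-139)) + (-12512 - Z) = (-12628 + sqrt(15)) + (-12512 - 1*6336) = (-12628 + sqrt(15)) + (-12512 - 6336) = (-12628 + sqrt(15)) - 18848 = -31476 + sqrt(15)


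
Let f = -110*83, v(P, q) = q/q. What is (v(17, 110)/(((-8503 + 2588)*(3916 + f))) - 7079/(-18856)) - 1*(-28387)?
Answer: 8254116437731583/290767156680 ≈ 28387.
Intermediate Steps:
v(P, q) = 1
f = -9130
(v(17, 110)/(((-8503 + 2588)*(3916 + f))) - 7079/(-18856)) - 1*(-28387) = (1/((-8503 + 2588)*(3916 - 9130)) - 7079/(-18856)) - 1*(-28387) = (1/(-5915*(-5214)) - 7079*(-1/18856)) + 28387 = (1/30840810 + 7079/18856) + 28387 = 109161056423/290767156680 + 28387 = 8254116437731583/290767156680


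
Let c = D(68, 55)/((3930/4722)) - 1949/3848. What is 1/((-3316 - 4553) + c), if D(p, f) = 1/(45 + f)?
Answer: -63011000/495864716781 ≈ -0.00012707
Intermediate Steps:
c = -31157781/63011000 (c = 1/((45 + 55)*((3930/4722))) - 1949/3848 = 1/(100*((3930*(1/4722)))) - 1949*1/3848 = 1/(100*(655/787)) - 1949/3848 = (1/100)*(787/655) - 1949/3848 = 787/65500 - 1949/3848 = -31157781/63011000 ≈ -0.49448)
1/((-3316 - 4553) + c) = 1/((-3316 - 4553) - 31157781/63011000) = 1/(-7869 - 31157781/63011000) = 1/(-495864716781/63011000) = -63011000/495864716781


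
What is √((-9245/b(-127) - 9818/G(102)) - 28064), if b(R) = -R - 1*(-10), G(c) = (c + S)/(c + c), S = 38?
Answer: 3*I*√108414321855/4795 ≈ 206.0*I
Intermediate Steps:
G(c) = (38 + c)/(2*c) (G(c) = (c + 38)/(c + c) = (38 + c)/((2*c)) = (38 + c)*(1/(2*c)) = (38 + c)/(2*c))
b(R) = 10 - R (b(R) = -R + 10 = 10 - R)
√((-9245/b(-127) - 9818/G(102)) - 28064) = √((-9245/(10 - 1*(-127)) - 9818*204/(38 + 102)) - 28064) = √((-9245/(10 + 127) - 9818/((½)*(1/102)*140)) - 28064) = √((-9245/137 - 9818/35/51) - 28064) = √((-9245*1/137 - 9818*51/35) - 28064) = √((-9245/137 - 500718/35) - 28064) = √(-68921941/4795 - 28064) = √(-203488821/4795) = 3*I*√108414321855/4795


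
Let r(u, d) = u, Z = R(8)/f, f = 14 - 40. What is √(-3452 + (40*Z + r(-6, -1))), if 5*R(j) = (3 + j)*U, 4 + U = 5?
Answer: I*√584974/13 ≈ 58.834*I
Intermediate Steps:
U = 1 (U = -4 + 5 = 1)
R(j) = ⅗ + j/5 (R(j) = ((3 + j)*1)/5 = (3 + j)/5 = ⅗ + j/5)
f = -26
Z = -11/130 (Z = (⅗ + (⅕)*8)/(-26) = (⅗ + 8/5)*(-1/26) = (11/5)*(-1/26) = -11/130 ≈ -0.084615)
√(-3452 + (40*Z + r(-6, -1))) = √(-3452 + (40*(-11/130) - 6)) = √(-3452 + (-44/13 - 6)) = √(-3452 - 122/13) = √(-44998/13) = I*√584974/13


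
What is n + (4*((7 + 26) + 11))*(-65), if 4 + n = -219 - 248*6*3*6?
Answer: -38447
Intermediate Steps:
n = -27007 (n = -4 + (-219 - 248*6*3*6) = -4 + (-219 - 4464*6) = -4 + (-219 - 248*108) = -4 + (-219 - 26784) = -4 - 27003 = -27007)
n + (4*((7 + 26) + 11))*(-65) = -27007 + (4*((7 + 26) + 11))*(-65) = -27007 + (4*(33 + 11))*(-65) = -27007 + (4*44)*(-65) = -27007 + 176*(-65) = -27007 - 11440 = -38447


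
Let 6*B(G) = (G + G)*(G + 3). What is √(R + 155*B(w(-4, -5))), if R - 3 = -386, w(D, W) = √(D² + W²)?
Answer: √(15618 + 1395*√41)/3 ≈ 52.229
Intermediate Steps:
B(G) = G*(3 + G)/3 (B(G) = ((G + G)*(G + 3))/6 = ((2*G)*(3 + G))/6 = (2*G*(3 + G))/6 = G*(3 + G)/3)
R = -383 (R = 3 - 386 = -383)
√(R + 155*B(w(-4, -5))) = √(-383 + 155*(√((-4)² + (-5)²)*(3 + √((-4)² + (-5)²))/3)) = √(-383 + 155*(√(16 + 25)*(3 + √(16 + 25))/3)) = √(-383 + 155*(√41*(3 + √41)/3)) = √(-383 + 155*√41*(3 + √41)/3)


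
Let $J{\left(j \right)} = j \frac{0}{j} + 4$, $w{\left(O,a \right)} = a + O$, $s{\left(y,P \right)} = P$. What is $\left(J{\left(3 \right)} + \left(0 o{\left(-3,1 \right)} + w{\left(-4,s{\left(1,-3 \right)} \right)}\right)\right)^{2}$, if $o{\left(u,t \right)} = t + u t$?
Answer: $9$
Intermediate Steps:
$o{\left(u,t \right)} = t + t u$
$w{\left(O,a \right)} = O + a$
$J{\left(j \right)} = 4$ ($J{\left(j \right)} = j 0 + 4 = 0 + 4 = 4$)
$\left(J{\left(3 \right)} + \left(0 o{\left(-3,1 \right)} + w{\left(-4,s{\left(1,-3 \right)} \right)}\right)\right)^{2} = \left(4 + \left(0 \cdot 1 \left(1 - 3\right) - 7\right)\right)^{2} = \left(4 - \left(7 + 0 \cdot 1 \left(-2\right)\right)\right)^{2} = \left(4 + \left(0 \left(-2\right) - 7\right)\right)^{2} = \left(4 + \left(0 - 7\right)\right)^{2} = \left(4 - 7\right)^{2} = \left(-3\right)^{2} = 9$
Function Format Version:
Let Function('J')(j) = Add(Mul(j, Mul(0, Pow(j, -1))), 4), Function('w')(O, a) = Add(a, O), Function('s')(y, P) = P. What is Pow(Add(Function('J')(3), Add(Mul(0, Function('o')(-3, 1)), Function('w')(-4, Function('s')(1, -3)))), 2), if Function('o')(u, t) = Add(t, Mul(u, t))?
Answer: 9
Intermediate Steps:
Function('o')(u, t) = Add(t, Mul(t, u))
Function('w')(O, a) = Add(O, a)
Function('J')(j) = 4 (Function('J')(j) = Add(Mul(j, 0), 4) = Add(0, 4) = 4)
Pow(Add(Function('J')(3), Add(Mul(0, Function('o')(-3, 1)), Function('w')(-4, Function('s')(1, -3)))), 2) = Pow(Add(4, Add(Mul(0, Mul(1, Add(1, -3))), Add(-4, -3))), 2) = Pow(Add(4, Add(Mul(0, Mul(1, -2)), -7)), 2) = Pow(Add(4, Add(Mul(0, -2), -7)), 2) = Pow(Add(4, Add(0, -7)), 2) = Pow(Add(4, -7), 2) = Pow(-3, 2) = 9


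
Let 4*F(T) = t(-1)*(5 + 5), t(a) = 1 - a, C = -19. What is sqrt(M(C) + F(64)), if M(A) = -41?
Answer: 6*I ≈ 6.0*I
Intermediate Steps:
F(T) = 5 (F(T) = ((1 - 1*(-1))*(5 + 5))/4 = ((1 + 1)*10)/4 = (2*10)/4 = (1/4)*20 = 5)
sqrt(M(C) + F(64)) = sqrt(-41 + 5) = sqrt(-36) = 6*I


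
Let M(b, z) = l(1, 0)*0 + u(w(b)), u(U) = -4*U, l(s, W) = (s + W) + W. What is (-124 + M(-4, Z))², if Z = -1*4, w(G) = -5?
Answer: 10816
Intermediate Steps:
l(s, W) = s + 2*W (l(s, W) = (W + s) + W = s + 2*W)
Z = -4
M(b, z) = 20 (M(b, z) = (1 + 2*0)*0 - 4*(-5) = (1 + 0)*0 + 20 = 1*0 + 20 = 0 + 20 = 20)
(-124 + M(-4, Z))² = (-124 + 20)² = (-104)² = 10816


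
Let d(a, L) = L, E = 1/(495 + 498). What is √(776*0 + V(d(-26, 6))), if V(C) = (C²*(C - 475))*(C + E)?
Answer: 2*I*√2775207603/331 ≈ 318.31*I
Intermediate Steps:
E = 1/993 ≈ 0.0010071
V(C) = C²*(-475 + C)*(1/993 + C) (V(C) = (C²*(C - 475))*(C + 1/993) = (C²*(-475 + C))*(1/993 + C) = C²*(-475 + C)*(1/993 + C))
√(776*0 + V(d(-26, 6))) = √(776*0 + (1/993)*6²*(-475 - 471674*6 + 993*6²)) = √(0 + (1/993)*36*(-475 - 2830044 + 993*36)) = √(0 + (1/993)*36*(-475 - 2830044 + 35748)) = √(0 + (1/993)*36*(-2794771)) = √(0 - 33537252/331) = √(-33537252/331) = 2*I*√2775207603/331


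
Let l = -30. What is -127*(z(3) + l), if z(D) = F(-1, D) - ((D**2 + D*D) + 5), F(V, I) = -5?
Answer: 7366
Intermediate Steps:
z(D) = -10 - 2*D**2 (z(D) = -5 - ((D**2 + D*D) + 5) = -5 - ((D**2 + D**2) + 5) = -5 - (2*D**2 + 5) = -5 - (5 + 2*D**2) = -5 + (-5 - 2*D**2) = -10 - 2*D**2)
-127*(z(3) + l) = -127*((-10 - 2*3**2) - 30) = -127*((-10 - 2*9) - 30) = -127*((-10 - 18) - 30) = -127*(-28 - 30) = -127*(-58) = 7366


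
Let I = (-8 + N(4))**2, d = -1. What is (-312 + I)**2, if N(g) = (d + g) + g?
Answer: 96721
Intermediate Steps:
N(g) = -1 + 2*g (N(g) = (-1 + g) + g = -1 + 2*g)
I = 1 (I = (-8 + (-1 + 2*4))**2 = (-8 + (-1 + 8))**2 = (-8 + 7)**2 = (-1)**2 = 1)
(-312 + I)**2 = (-312 + 1)**2 = (-311)**2 = 96721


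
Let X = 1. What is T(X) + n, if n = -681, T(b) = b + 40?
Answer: -640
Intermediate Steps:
T(b) = 40 + b
T(X) + n = (40 + 1) - 681 = 41 - 681 = -640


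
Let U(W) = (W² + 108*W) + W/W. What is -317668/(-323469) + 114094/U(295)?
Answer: 37336074967/19227967767 ≈ 1.9418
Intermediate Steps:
U(W) = 1 + W² + 108*W (U(W) = (W² + 108*W) + 1 = 1 + W² + 108*W)
-317668/(-323469) + 114094/U(295) = -317668/(-323469) + 114094/(1 + 295² + 108*295) = -317668*(-1/323469) + 114094/(1 + 87025 + 31860) = 317668/323469 + 114094/118886 = 317668/323469 + 114094*(1/118886) = 317668/323469 + 57047/59443 = 37336074967/19227967767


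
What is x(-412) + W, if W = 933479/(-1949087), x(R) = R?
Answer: -803957323/1949087 ≈ -412.48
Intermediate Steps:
W = -933479/1949087 (W = 933479*(-1/1949087) = -933479/1949087 ≈ -0.47893)
x(-412) + W = -412 - 933479/1949087 = -803957323/1949087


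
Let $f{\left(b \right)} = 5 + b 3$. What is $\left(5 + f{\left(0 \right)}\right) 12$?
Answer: $120$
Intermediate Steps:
$f{\left(b \right)} = 5 + 3 b$
$\left(5 + f{\left(0 \right)}\right) 12 = \left(5 + \left(5 + 3 \cdot 0\right)\right) 12 = \left(5 + \left(5 + 0\right)\right) 12 = \left(5 + 5\right) 12 = 10 \cdot 12 = 120$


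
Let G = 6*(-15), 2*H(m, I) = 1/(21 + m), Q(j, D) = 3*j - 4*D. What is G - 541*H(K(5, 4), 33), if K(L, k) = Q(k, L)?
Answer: -2881/26 ≈ -110.81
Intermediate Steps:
Q(j, D) = -4*D + 3*j
K(L, k) = -4*L + 3*k
H(m, I) = 1/(2*(21 + m))
G = -90
G - 541*H(K(5, 4), 33) = -90 - 541/(2*(21 + (-4*5 + 3*4))) = -90 - 541/(2*(21 + (-20 + 12))) = -90 - 541/(2*(21 - 8)) = -90 - 541/(2*13) = -90 - 541*1/26 = -90 - 541/26 = -2881/26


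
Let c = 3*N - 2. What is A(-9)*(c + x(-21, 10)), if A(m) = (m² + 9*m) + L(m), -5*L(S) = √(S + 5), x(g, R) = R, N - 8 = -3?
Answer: -46*I/5 ≈ -9.2*I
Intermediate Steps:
N = 5 (N = 8 - 3 = 5)
L(S) = -√(5 + S)/5 (L(S) = -√(S + 5)/5 = -√(5 + S)/5)
A(m) = m² + 9*m - √(5 + m)/5 (A(m) = (m² + 9*m) - √(5 + m)/5 = m² + 9*m - √(5 + m)/5)
c = 13 (c = 3*5 - 2 = 15 - 2 = 13)
A(-9)*(c + x(-21, 10)) = ((-9)² + 9*(-9) - √(5 - 9)/5)*(13 + 10) = (81 - 81 - 2*I/5)*23 = -2*I/5*23 = -46*I/5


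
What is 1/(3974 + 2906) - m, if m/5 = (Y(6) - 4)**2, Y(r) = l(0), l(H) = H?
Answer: -550399/6880 ≈ -80.000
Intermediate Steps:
Y(r) = 0
m = 80 (m = 5*(0 - 4)**2 = 5*(-4)**2 = 5*16 = 80)
1/(3974 + 2906) - m = 1/(3974 + 2906) - 1*80 = 1/6880 - 80 = -550399/6880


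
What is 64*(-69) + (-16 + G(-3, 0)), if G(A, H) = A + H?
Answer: -4435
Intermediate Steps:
64*(-69) + (-16 + G(-3, 0)) = 64*(-69) + (-16 + (-3 + 0)) = -4416 + (-16 - 3) = -4416 - 19 = -4435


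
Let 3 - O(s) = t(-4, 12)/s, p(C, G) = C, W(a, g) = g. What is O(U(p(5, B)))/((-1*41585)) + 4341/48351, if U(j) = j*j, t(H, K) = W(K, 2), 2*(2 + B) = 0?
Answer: 1503160834/16755636125 ≈ 0.089711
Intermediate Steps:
B = -2 (B = -2 + (1/2)*0 = -2 + 0 = -2)
t(H, K) = 2
U(j) = j**2
O(s) = 3 - 2/s
O(U(p(5, B)))/((-1*41585)) + 4341/48351 = (3 - 2/(5**2))/((-1*41585)) + 4341/48351 = (3 - 2/25)/(-41585) + 4341*(1/48351) = (3 - 2*1/25)*(-1/41585) + 1447/16117 = (3 - 2/25)*(-1/41585) + 1447/16117 = (73/25)*(-1/41585) + 1447/16117 = -73/1039625 + 1447/16117 = 1503160834/16755636125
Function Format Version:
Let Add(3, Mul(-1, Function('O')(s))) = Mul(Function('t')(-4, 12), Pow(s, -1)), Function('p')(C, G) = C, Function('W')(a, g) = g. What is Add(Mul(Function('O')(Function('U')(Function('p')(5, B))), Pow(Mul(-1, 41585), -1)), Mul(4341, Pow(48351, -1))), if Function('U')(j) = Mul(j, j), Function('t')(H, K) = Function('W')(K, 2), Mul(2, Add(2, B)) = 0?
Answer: Rational(1503160834, 16755636125) ≈ 0.089711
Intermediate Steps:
B = -2 (B = Add(-2, Mul(Rational(1, 2), 0)) = Add(-2, 0) = -2)
Function('t')(H, K) = 2
Function('U')(j) = Pow(j, 2)
Function('O')(s) = Add(3, Mul(-2, Pow(s, -1))) (Function('O')(s) = Add(3, Mul(-1, Mul(2, Pow(s, -1)))) = Add(3, Mul(-2, Pow(s, -1))))
Add(Mul(Function('O')(Function('U')(Function('p')(5, B))), Pow(Mul(-1, 41585), -1)), Mul(4341, Pow(48351, -1))) = Add(Mul(Add(3, Mul(-2, Pow(Pow(5, 2), -1))), Pow(Mul(-1, 41585), -1)), Mul(4341, Pow(48351, -1))) = Add(Mul(Add(3, Mul(-2, Pow(25, -1))), Pow(-41585, -1)), Mul(4341, Rational(1, 48351))) = Add(Mul(Add(3, Mul(-2, Rational(1, 25))), Rational(-1, 41585)), Rational(1447, 16117)) = Add(Mul(Add(3, Rational(-2, 25)), Rational(-1, 41585)), Rational(1447, 16117)) = Add(Mul(Rational(73, 25), Rational(-1, 41585)), Rational(1447, 16117)) = Add(Rational(-73, 1039625), Rational(1447, 16117)) = Rational(1503160834, 16755636125)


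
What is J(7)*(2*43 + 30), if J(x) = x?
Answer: 812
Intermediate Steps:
J(7)*(2*43 + 30) = 7*(2*43 + 30) = 7*(86 + 30) = 7*116 = 812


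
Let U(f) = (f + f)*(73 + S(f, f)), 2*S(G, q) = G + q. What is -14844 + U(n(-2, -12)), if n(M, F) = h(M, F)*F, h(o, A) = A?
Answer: 47652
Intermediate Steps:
S(G, q) = G/2 + q/2 (S(G, q) = (G + q)/2 = G/2 + q/2)
n(M, F) = F² (n(M, F) = F*F = F²)
U(f) = 2*f*(73 + f) (U(f) = (f + f)*(73 + (f/2 + f/2)) = (2*f)*(73 + f) = 2*f*(73 + f))
-14844 + U(n(-2, -12)) = -14844 + 2*(-12)²*(73 + (-12)²) = -14844 + 2*144*(73 + 144) = -14844 + 2*144*217 = -14844 + 62496 = 47652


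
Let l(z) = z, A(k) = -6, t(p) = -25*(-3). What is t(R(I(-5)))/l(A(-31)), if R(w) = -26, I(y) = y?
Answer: -25/2 ≈ -12.500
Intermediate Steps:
t(p) = 75
t(R(I(-5)))/l(A(-31)) = 75/(-6) = 75*(-1/6) = -25/2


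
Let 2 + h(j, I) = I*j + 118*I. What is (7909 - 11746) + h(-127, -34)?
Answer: -3533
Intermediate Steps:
h(j, I) = -2 + 118*I + I*j (h(j, I) = -2 + (I*j + 118*I) = -2 + (118*I + I*j) = -2 + 118*I + I*j)
(7909 - 11746) + h(-127, -34) = (7909 - 11746) + (-2 + 118*(-34) - 34*(-127)) = -3837 + (-2 - 4012 + 4318) = -3837 + 304 = -3533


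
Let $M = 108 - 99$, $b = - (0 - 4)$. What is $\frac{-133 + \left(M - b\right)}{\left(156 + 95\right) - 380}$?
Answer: $\frac{128}{129} \approx 0.99225$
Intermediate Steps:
$b = 4$ ($b = \left(-1\right) \left(-4\right) = 4$)
$M = 9$
$\frac{-133 + \left(M - b\right)}{\left(156 + 95\right) - 380} = \frac{-133 + \left(9 - 4\right)}{\left(156 + 95\right) - 380} = \frac{-133 + \left(9 - 4\right)}{251 - 380} = \frac{-133 + 5}{-129} = \left(-128\right) \left(- \frac{1}{129}\right) = \frac{128}{129}$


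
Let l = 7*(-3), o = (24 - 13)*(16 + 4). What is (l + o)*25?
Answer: 4975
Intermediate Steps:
o = 220 (o = 11*20 = 220)
l = -21
(l + o)*25 = (-21 + 220)*25 = 199*25 = 4975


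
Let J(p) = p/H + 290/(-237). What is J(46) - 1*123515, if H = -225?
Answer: -2195504509/17775 ≈ -1.2352e+5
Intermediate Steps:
J(p) = -290/237 - p/225 (J(p) = p/(-225) + 290/(-237) = p*(-1/225) + 290*(-1/237) = -p/225 - 290/237 = -290/237 - p/225)
J(46) - 1*123515 = (-290/237 - 1/225*46) - 1*123515 = (-290/237 - 46/225) - 123515 = -25384/17775 - 123515 = -2195504509/17775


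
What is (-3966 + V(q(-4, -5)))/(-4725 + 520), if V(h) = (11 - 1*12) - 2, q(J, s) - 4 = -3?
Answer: 3969/4205 ≈ 0.94388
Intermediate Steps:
q(J, s) = 1 (q(J, s) = 4 - 3 = 1)
V(h) = -3 (V(h) = (11 - 12) - 2 = -1 - 2 = -3)
(-3966 + V(q(-4, -5)))/(-4725 + 520) = (-3966 - 3)/(-4725 + 520) = -3969/(-4205) = -3969*(-1/4205) = 3969/4205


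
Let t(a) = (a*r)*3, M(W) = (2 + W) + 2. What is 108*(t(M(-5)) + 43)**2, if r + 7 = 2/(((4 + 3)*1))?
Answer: 21099312/49 ≈ 4.3060e+5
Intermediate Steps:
M(W) = 4 + W
r = -47/7 (r = -7 + 2/(((4 + 3)*1)) = -7 + 2/((7*1)) = -7 + 2/7 = -47/7 ≈ -6.7143)
t(a) = -141*a/7 (t(a) = (a*(-47/7))*3 = -47*a/7*3 = -141*a/7)
108*(t(M(-5)) + 43)**2 = 108*(-141*(4 - 5)/7 + 43)**2 = 108*(-141/7*(-1) + 43)**2 = 108*(141/7 + 43)**2 = 108*(442/7)**2 = 108*(195364/49) = 21099312/49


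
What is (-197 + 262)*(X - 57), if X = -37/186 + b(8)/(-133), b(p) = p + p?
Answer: -92167595/24738 ≈ -3725.8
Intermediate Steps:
b(p) = 2*p
X = -7897/24738 (X = -37/186 + (2*8)/(-133) = -37*1/186 + 16*(-1/133) = -37/186 - 16/133 = -7897/24738 ≈ -0.31923)
(-197 + 262)*(X - 57) = (-197 + 262)*(-7897/24738 - 57) = 65*(-1417963/24738) = -92167595/24738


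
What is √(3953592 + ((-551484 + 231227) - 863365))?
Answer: 7*√56530 ≈ 1664.3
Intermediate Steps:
√(3953592 + ((-551484 + 231227) - 863365)) = √(3953592 + (-320257 - 863365)) = √(3953592 - 1183622) = √2769970 = 7*√56530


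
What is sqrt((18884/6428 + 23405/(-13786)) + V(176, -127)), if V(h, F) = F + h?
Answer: sqrt(24658022168158638)/22154102 ≈ 7.0880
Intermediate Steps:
sqrt((18884/6428 + 23405/(-13786)) + V(176, -127)) = sqrt((18884/6428 + 23405/(-13786)) + (-127 + 176)) = sqrt((18884*(1/6428) + 23405*(-1/13786)) + 49) = sqrt((4721/1607 - 23405/13786) + 49) = sqrt(27471871/22154102 + 49) = sqrt(1113022869/22154102) = sqrt(24658022168158638)/22154102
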